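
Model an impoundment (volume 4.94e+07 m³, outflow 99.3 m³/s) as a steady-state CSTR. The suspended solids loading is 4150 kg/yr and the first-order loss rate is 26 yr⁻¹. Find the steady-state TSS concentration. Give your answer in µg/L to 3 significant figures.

0.939 µg/L

Outflow Q = 99.3 m³/s × 3.156e+07 s/yr = 3.134e+09 m³/yr.
Steady-state CSTR mass balance: W = Q·C + k·V·C, so C = W/(Q + kV).
Q + kV = 3.134e+09 + 26·4.94e+07 = 4.418e+09 m³/yr.
C = 4150/4.418e+09 = 9.393e-07 kg/m³ = 0.0009393 mg/L = 0.9393 µg/L.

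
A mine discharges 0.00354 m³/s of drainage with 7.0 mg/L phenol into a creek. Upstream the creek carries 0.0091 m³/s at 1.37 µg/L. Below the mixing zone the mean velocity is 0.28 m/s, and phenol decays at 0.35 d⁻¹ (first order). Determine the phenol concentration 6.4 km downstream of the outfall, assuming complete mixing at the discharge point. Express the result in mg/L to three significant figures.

1.79 mg/L

1.37 µg/L = 0.00137 mg/L.
After complete mixing, C₀ = (0.00354·7 + 0.0091·0.00137) / 0.01264 = 1.961 mg/L.
Travel time t = 6400 m / 0.28 m/s = 2.286e+04 s = 0.2646 d.
C = 1.961·exp(−0.35·0.2646) = 1.961·0.9116 = 1.788 mg/L.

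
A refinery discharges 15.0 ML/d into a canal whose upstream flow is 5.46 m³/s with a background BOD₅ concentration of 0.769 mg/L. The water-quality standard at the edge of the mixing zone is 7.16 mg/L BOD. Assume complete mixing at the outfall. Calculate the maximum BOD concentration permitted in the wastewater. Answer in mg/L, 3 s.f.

15.0 ML/d = 0.1736 m³/s.
Mass balance: 7.16·5.634 = 0.1736·Cₑ + 5.46·0.769.
Cₑ = (40.34 − 4.199) / 0.1736 = 208.2 mg/L.

208 mg/L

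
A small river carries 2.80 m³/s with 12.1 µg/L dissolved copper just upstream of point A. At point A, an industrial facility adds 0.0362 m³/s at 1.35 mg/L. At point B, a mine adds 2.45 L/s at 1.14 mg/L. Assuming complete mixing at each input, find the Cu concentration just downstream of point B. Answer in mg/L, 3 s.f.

12.1 µg/L = 0.0121 mg/L.
After input A: C = (2.8·0.0121 + 0.0362·1.35) / 2.836 = 0.02918 mg/L.
2.45 L/s = 0.00245 m³/s.
After input B: C = (2.836·0.02918 + 0.00245·1.14) / 2.839 = 0.03014 mg/L.

0.0301 mg/L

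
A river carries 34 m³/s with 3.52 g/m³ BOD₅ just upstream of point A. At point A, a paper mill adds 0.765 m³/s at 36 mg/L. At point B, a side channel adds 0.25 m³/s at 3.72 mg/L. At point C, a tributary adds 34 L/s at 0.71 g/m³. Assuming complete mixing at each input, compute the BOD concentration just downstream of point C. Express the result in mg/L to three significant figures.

4.23 mg/L

After input A: C = (34·3.52 + 0.765·36) / 34.77 = 4.235 mg/L.
After input B: C = (34.77·4.235 + 0.25·3.72) / 35.02 = 4.231 mg/L.
34 L/s = 0.034 m³/s.
After input C: C = (35.02·4.231 + 0.034·0.71) / 35.05 = 4.228 mg/L.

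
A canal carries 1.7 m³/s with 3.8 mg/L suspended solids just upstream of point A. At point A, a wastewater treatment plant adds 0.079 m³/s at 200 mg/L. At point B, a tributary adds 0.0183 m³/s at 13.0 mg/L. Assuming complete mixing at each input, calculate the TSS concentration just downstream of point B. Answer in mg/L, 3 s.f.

12.5 mg/L

After input A: C = (1.7·3.8 + 0.079·200) / 1.779 = 12.51 mg/L.
After input B: C = (1.779·12.51 + 0.0183·13) / 1.797 = 12.52 mg/L.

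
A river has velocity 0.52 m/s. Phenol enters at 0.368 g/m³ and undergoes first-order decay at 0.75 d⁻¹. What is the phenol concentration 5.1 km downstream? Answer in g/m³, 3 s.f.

Travel time t = 5.1 km / 0.52 m/s = 5100/0.52 = 9808 s = 0.1135 d.
First-order decay: C = 0.368·exp(−0.75·0.1135) = 0.368·0.9184 = 0.338 g/m³.

0.338 g/m³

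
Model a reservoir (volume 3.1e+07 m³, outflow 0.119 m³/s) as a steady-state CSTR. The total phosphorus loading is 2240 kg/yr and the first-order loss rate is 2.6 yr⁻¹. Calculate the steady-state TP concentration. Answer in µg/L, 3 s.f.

Outflow Q = 0.119 m³/s × 3.156e+07 s/yr = 3.755e+06 m³/yr.
Steady-state CSTR mass balance: W = Q·C + k·V·C, so C = W/(Q + kV).
Q + kV = 3.755e+06 + 2.6·3.1e+07 = 8.436e+07 m³/yr.
C = 2240/8.436e+07 = 2.655e-05 kg/m³ = 0.02655 mg/L = 26.55 µg/L.

26.6 µg/L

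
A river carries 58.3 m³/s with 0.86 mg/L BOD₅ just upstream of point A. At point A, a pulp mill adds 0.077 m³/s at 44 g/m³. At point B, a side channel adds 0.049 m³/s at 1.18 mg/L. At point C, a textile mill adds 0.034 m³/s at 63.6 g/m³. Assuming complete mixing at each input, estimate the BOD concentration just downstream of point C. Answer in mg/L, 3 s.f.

0.954 mg/L

After input A: C = (58.3·0.86 + 0.077·44) / 58.38 = 0.9169 mg/L.
After input B: C = (58.38·0.9169 + 0.049·1.18) / 58.43 = 0.9171 mg/L.
After input C: C = (58.43·0.9171 + 0.034·63.6) / 58.46 = 0.9536 mg/L.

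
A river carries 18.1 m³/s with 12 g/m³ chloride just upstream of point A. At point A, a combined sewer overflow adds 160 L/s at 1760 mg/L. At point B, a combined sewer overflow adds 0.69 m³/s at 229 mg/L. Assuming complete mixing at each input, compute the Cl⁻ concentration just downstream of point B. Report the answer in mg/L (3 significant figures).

34.7 mg/L

160 L/s = 0.16 m³/s.
After input A: C = (18.1·12 + 0.16·1760) / 18.26 = 27.32 mg/L.
After input B: C = (18.26·27.32 + 0.69·229) / 18.95 = 34.66 mg/L.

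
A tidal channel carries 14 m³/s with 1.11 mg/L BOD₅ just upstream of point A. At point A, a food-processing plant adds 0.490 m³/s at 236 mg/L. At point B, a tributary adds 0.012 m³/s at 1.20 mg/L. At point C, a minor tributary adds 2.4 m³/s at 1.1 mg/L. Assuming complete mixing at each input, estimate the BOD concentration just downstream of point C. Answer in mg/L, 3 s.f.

After input A: C = (14·1.11 + 0.49·236) / 14.49 = 9.053 mg/L.
After input B: C = (14.49·9.053 + 0.012·1.2) / 14.5 = 9.047 mg/L.
After input C: C = (14.5·9.047 + 2.4·1.1) / 16.9 = 7.918 mg/L.

7.92 mg/L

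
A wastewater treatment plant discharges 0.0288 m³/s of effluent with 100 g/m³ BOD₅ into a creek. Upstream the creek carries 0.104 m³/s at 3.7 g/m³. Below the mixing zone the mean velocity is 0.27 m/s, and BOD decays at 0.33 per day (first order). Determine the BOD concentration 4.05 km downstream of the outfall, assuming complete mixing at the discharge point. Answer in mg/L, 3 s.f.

23.2 mg/L

After complete mixing, C₀ = (0.0288·100 + 0.104·3.7) / 0.1328 = 24.58 mg/L.
Travel time t = 4050 m / 0.27 m/s = 1.5e+04 s = 0.1736 d.
C = 24.58·exp(−0.33·0.1736) = 24.58·0.9443 = 23.22 mg/L.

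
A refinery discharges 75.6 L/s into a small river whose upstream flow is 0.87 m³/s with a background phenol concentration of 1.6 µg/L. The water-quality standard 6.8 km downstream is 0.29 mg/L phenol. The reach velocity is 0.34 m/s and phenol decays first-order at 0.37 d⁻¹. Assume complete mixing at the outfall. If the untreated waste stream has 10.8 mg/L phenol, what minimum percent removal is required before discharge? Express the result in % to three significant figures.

75.6 L/s = 0.0756 m³/s.
1.6 µg/L = 0.0016 mg/L.
Travel time to the compliance point: t = 6800/0.34 = 2e+04 s = 0.2315 d; decay factor exp(−0.37·0.2315) = 0.9179.
So the concentration just after mixing may be at most 0.29/0.9179 = 0.3159 mg/L.
Mass balance: 0.3159·0.9456 = 0.0756·Cₑ + 0.87·0.0016.
Cₑ = (0.2987 − 0.001392) / 0.0756 = 3.933 mg/L.
Required removal = 1 − 3.933/10.8 = 63.58 %.

63.6 %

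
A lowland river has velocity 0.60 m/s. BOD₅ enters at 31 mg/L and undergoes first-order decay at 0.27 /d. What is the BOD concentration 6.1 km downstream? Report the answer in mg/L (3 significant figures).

30.0 mg/L

Travel time t = 6.1 km / 0.60 m/s = 6100/0.60 = 1.017e+04 s = 0.1177 d.
First-order decay: C = 31·exp(−0.27·0.1177) = 31·0.9687 = 30.03 mg/L.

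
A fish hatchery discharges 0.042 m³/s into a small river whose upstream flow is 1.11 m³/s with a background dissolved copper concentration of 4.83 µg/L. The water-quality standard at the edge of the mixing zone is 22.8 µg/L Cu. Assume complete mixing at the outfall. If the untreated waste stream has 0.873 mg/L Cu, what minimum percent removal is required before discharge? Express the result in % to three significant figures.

4.83 µg/L = 0.00483 mg/L.
22.8 µg/L = 0.0228 mg/L.
Mass balance: 0.0228·1.152 = 0.042·Cₑ + 1.11·0.00483.
Cₑ = (0.02627 − 0.005361) / 0.042 = 0.4977 mg/L.
Required removal = 1 − 0.4977/0.873 = 42.99 %.

43.0 %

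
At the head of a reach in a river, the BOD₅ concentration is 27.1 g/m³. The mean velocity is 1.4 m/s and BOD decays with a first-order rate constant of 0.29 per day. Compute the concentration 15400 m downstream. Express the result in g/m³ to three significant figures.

26.1 g/m³

Travel time t = 15400 m / 1.4 m/s = 1.54e+04/1.4 = 1.1e+04 s = 0.1273 d.
First-order decay: C = 27.1·exp(−0.29·0.1273) = 27.1·0.9638 = 26.12 g/m³.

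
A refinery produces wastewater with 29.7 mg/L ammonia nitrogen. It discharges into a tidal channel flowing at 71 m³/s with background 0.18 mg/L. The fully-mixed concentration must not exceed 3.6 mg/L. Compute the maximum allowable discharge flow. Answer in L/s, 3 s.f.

Mass balance at complete mixing: C_std·(Q_w + Q_r) = Q_w·C_e + Q_r·C_b.
Rearranging, Q_w = Q_r·(C_std − C_b)/(C_e − C_std) = 71·(3.6 − 0.18) / (29.7 − 3.6) = 9.303 m³/s.
= 9303 L/s.

9300 L/s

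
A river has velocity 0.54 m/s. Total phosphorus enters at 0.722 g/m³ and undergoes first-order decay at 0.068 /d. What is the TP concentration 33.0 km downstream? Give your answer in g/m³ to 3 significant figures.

Travel time t = 33.0 km / 0.54 m/s = 3.3e+04/0.54 = 6.111e+04 s = 0.7073 d.
First-order decay: C = 0.722·exp(−0.068·0.7073) = 0.722·0.953 = 0.6881 g/m³.

0.688 g/m³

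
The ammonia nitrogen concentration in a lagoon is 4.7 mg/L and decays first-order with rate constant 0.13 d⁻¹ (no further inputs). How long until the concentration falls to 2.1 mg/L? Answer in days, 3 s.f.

6.20 d

t = ln(C₀/C)/k = ln(4.7/2.1)/0.13 = 0.8056/0.13 = 6.197 d.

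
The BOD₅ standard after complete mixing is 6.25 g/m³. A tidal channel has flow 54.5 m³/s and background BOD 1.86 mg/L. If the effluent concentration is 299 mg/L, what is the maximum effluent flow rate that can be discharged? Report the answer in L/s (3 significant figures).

Mass balance at complete mixing: C_std·(Q_w + Q_r) = Q_w·C_e + Q_r·C_b.
Rearranging, Q_w = Q_r·(C_std − C_b)/(C_e − C_std) = 54.5·(6.25 − 1.86) / (299 − 6.25) = 0.8173 m³/s.
= 817.3 L/s.

817 L/s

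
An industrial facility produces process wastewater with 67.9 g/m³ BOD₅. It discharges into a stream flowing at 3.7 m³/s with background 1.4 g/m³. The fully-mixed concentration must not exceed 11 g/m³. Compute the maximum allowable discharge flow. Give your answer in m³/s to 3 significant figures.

0.624 m³/s

Mass balance at complete mixing: C_std·(Q_w + Q_r) = Q_w·C_e + Q_r·C_b.
Rearranging, Q_w = Q_r·(C_std − C_b)/(C_e − C_std) = 3.7·(11 − 1.4) / (67.9 − 11) = 0.6243 m³/s.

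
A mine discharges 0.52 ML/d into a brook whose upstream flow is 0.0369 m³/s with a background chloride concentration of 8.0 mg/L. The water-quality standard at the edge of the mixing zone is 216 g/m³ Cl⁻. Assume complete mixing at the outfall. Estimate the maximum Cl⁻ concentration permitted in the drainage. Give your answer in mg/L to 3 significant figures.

0.52 ML/d = 0.006019 m³/s.
Mass balance: 216·0.04292 = 0.006019·Cₑ + 0.0369·8.
Cₑ = (9.27 − 0.2952) / 0.006019 = 1491 mg/L.

1490 mg/L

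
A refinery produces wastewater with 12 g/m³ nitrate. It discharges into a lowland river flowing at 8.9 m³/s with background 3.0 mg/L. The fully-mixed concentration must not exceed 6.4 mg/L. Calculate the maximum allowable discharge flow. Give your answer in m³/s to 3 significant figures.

Mass balance at complete mixing: C_std·(Q_w + Q_r) = Q_w·C_e + Q_r·C_b.
Rearranging, Q_w = Q_r·(C_std − C_b)/(C_e − C_std) = 8.9·(6.4 − 3) / (12 − 6.4) = 5.404 m³/s.

5.40 m³/s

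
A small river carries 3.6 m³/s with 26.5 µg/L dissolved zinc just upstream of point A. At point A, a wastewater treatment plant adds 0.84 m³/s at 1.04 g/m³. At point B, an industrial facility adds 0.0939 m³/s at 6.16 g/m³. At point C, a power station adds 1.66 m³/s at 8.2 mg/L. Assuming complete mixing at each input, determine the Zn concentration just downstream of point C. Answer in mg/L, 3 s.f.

26.5 µg/L = 0.0265 mg/L.
After input A: C = (3.6·0.0265 + 0.84·1.04) / 4.44 = 0.2182 mg/L.
After input B: C = (4.44·0.2182 + 0.0939·6.16) / 4.534 = 0.3413 mg/L.
After input C: C = (4.534·0.3413 + 1.66·8.2) / 6.194 = 2.447 mg/L.

2.45 mg/L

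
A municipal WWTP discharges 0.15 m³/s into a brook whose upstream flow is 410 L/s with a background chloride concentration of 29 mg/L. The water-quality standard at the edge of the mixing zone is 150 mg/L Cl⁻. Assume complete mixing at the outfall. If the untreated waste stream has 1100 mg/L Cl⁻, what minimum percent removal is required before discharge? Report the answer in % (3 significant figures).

410 L/s = 0.41 m³/s.
Mass balance: 150·0.56 = 0.15·Cₑ + 0.41·29.
Cₑ = (84 − 11.89) / 0.15 = 480.7 mg/L.
Required removal = 1 − 480.7/1100 = 56.3 %.

56.3 %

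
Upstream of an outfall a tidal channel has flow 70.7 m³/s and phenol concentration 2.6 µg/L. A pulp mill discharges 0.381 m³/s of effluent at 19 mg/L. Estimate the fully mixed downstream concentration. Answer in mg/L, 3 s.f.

2.6 µg/L = 0.0026 mg/L.
Flow-weighted mixing gives C = (0.381·19 + 70.7·0.0026) / (0.381 + 70.7) = 7.423/71.08 = 0.1044 mg/L.

0.104 mg/L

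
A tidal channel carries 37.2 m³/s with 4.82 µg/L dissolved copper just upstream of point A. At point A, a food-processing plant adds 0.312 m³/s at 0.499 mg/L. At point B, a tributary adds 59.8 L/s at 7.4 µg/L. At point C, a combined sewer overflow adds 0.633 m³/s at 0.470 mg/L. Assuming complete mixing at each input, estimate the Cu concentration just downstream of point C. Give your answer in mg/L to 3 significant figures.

0.0166 mg/L

4.82 µg/L = 0.00482 mg/L.
After input A: C = (37.2·0.00482 + 0.312·0.499) / 37.51 = 0.00893 mg/L.
59.8 L/s = 0.0598 m³/s.
7.4 µg/L = 0.0074 mg/L.
After input B: C = (37.51·0.00893 + 0.0598·0.0074) / 37.57 = 0.008928 mg/L.
After input C: C = (37.57·0.008928 + 0.633·0.47) / 38.2 = 0.01657 mg/L.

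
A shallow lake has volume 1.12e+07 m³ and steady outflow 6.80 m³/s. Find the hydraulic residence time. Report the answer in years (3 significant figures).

0.0522 yr

Q = 6.80 m³/s × 3.156e+07 s/yr = 2.146e+08 m³/yr.
Hydraulic residence time τ = V/Q = 1.12e+07/2.146e+08 = 0.05219 yr.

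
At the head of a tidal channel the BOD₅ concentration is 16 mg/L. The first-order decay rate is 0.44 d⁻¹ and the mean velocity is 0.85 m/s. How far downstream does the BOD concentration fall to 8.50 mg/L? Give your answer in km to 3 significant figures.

From C = C₀·e^(−kt), t = ln(C₀/C)/k = ln(16/8.50)/0.44 = 0.6325/0.44 = 1.438 d.
Distance = v·t = 0.85 m/s × 1.242e+05 s = 1.056e+05 m = 105.6 km.

106 km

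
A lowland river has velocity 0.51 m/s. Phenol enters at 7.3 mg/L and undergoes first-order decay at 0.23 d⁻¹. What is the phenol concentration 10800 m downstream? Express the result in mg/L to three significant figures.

Travel time t = 10800 m / 0.51 m/s = 1.08e+04/0.51 = 2.118e+04 s = 0.2451 d.
First-order decay: C = 7.3·exp(−0.23·0.2451) = 7.3·0.9452 = 6.9 mg/L.

6.90 mg/L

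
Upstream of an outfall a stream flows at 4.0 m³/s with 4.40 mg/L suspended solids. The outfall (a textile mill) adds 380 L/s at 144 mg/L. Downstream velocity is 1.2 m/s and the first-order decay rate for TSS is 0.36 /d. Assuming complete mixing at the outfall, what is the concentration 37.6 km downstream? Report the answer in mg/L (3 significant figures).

14.5 mg/L

380 L/s = 0.38 m³/s.
After complete mixing, C₀ = (0.38·144 + 4·4.4) / 4.38 = 16.51 mg/L.
Travel time t = 3.76e+04 m / 1.2 m/s = 3.133e+04 s = 0.3627 d.
C = 16.51·exp(−0.36·0.3627) = 16.51·0.8776 = 14.49 mg/L.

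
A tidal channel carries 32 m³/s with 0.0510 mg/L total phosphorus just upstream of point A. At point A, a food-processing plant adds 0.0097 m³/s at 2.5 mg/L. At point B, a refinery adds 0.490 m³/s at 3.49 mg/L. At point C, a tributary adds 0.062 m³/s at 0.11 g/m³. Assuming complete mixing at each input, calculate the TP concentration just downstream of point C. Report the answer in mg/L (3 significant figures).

After input A: C = (32·0.051 + 0.0097·2.5) / 32.01 = 0.05174 mg/L.
After input B: C = (32.01·0.05174 + 0.49·3.49) / 32.5 = 0.1036 mg/L.
After input C: C = (32.5·0.1036 + 0.062·0.11) / 32.56 = 0.1036 mg/L.

0.104 mg/L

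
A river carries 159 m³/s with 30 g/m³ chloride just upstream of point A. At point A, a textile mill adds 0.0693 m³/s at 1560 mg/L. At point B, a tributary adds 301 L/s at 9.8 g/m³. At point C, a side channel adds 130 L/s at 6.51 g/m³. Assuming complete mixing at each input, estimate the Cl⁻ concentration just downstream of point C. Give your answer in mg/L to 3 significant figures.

After input A: C = (159·30 + 0.0693·1560) / 159.1 = 30.67 mg/L.
301 L/s = 0.301 m³/s.
After input B: C = (159.1·30.67 + 0.301·9.8) / 159.4 = 30.63 mg/L.
130 L/s = 0.13 m³/s.
After input C: C = (159.4·30.63 + 0.13·6.51) / 159.5 = 30.61 mg/L.

30.6 mg/L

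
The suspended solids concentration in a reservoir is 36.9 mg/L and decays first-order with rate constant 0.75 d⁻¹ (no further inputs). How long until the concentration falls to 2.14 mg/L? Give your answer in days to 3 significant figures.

t = ln(C₀/C)/k = ln(36.9/2.14)/0.75 = 2.847/0.75 = 3.797 d.

3.80 d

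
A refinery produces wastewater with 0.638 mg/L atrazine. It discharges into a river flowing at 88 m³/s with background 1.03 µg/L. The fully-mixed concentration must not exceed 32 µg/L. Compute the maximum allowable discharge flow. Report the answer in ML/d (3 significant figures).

389 ML/d

1.03 µg/L = 0.00103 mg/L.
32 µg/L = 0.032 mg/L.
Mass balance at complete mixing: C_std·(Q_w + Q_r) = Q_w·C_e + Q_r·C_b.
Rearranging, Q_w = Q_r·(C_std − C_b)/(C_e − C_std) = 88·(0.032 − 0.00103) / (0.638 − 0.032) = 4.497 m³/s.
= 388.6 ML/d.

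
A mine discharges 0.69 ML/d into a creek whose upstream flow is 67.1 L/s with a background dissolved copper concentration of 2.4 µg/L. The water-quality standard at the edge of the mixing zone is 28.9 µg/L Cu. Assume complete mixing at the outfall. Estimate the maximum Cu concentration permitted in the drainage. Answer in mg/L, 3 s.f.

0.252 mg/L

0.69 ML/d = 0.007986 m³/s.
67.1 L/s = 0.0671 m³/s.
2.4 µg/L = 0.0024 mg/L.
28.9 µg/L = 0.0289 mg/L.
Mass balance: 0.0289·0.07509 = 0.007986·Cₑ + 0.0671·0.0024.
Cₑ = (0.00217 − 0.000161) / 0.007986 = 0.2516 mg/L.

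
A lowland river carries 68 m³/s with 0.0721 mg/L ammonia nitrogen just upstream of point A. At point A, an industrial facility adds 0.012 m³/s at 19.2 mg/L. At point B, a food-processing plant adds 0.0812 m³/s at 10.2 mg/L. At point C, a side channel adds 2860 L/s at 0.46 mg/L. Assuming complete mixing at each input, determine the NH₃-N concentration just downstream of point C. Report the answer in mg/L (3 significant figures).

0.103 mg/L

After input A: C = (68·0.0721 + 0.012·19.2) / 68.01 = 0.07547 mg/L.
After input B: C = (68.01·0.07547 + 0.0812·10.2) / 68.09 = 0.08755 mg/L.
2860 L/s = 2.86 m³/s.
After input C: C = (68.09·0.08755 + 2.86·0.46) / 70.95 = 0.1026 mg/L.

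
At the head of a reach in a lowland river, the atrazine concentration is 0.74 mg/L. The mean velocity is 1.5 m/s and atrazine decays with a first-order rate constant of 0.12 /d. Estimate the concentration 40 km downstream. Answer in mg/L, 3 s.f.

0.713 mg/L

Travel time t = 40 km / 1.5 m/s = 4e+04/1.5 = 2.667e+04 s = 0.3086 d.
First-order decay: C = 0.74·exp(−0.12·0.3086) = 0.74·0.9636 = 0.7131 mg/L.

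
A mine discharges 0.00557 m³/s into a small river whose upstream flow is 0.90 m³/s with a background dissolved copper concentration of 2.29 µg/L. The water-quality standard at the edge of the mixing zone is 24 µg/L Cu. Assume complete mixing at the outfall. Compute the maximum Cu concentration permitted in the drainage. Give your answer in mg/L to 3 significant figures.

2.29 µg/L = 0.00229 mg/L.
24 µg/L = 0.024 mg/L.
Mass balance: 0.024·0.9056 = 0.00557·Cₑ + 0.9·0.00229.
Cₑ = (0.02173 − 0.002061) / 0.00557 = 3.532 mg/L.

3.53 mg/L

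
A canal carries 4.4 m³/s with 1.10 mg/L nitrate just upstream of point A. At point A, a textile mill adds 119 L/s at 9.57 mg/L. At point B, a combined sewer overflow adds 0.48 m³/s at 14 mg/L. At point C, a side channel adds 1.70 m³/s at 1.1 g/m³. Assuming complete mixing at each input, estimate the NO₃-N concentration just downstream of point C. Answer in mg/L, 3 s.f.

2.17 mg/L

119 L/s = 0.119 m³/s.
After input A: C = (4.4·1.1 + 0.119·9.57) / 4.519 = 1.323 mg/L.
After input B: C = (4.519·1.323 + 0.48·14) / 4.999 = 2.54 mg/L.
After input C: C = (4.999·2.54 + 1.7·1.1) / 6.699 = 2.175 mg/L.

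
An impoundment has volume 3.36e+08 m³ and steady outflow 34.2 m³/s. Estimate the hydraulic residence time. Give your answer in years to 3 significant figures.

Q = 34.2 m³/s × 3.156e+07 s/yr = 1.079e+09 m³/yr.
Hydraulic residence time τ = V/Q = 3.36e+08/1.079e+09 = 0.3113 yr.

0.311 yr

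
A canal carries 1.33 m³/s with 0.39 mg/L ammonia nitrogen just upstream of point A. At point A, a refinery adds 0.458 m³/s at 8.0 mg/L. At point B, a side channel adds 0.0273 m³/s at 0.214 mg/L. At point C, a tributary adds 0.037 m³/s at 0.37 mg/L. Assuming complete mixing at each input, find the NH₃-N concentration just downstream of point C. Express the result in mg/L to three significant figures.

2.27 mg/L

After input A: C = (1.33·0.39 + 0.458·8) / 1.788 = 2.339 mg/L.
After input B: C = (1.788·2.339 + 0.0273·0.214) / 1.815 = 2.307 mg/L.
After input C: C = (1.815·2.307 + 0.037·0.37) / 1.852 = 2.269 mg/L.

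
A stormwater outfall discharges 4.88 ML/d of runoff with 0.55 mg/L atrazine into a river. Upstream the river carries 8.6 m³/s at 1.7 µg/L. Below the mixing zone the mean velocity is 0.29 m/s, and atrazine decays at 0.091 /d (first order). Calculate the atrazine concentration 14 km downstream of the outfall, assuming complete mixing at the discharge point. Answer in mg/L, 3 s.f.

0.00502 mg/L

4.88 ML/d = 0.05648 m³/s.
1.7 µg/L = 0.0017 mg/L.
After complete mixing, C₀ = (0.05648·0.55 + 8.6·0.0017) / 8.656 = 0.005278 mg/L.
Travel time t = 1.4e+04 m / 0.29 m/s = 4.828e+04 s = 0.5587 d.
C = 0.005278·exp(−0.091·0.5587) = 0.005278·0.9504 = 0.005016 mg/L.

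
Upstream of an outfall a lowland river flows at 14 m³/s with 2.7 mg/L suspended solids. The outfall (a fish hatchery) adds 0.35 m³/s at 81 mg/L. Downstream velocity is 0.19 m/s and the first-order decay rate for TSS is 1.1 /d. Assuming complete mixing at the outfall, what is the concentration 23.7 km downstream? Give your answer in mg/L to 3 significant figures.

After complete mixing, C₀ = (0.35·81 + 14·2.7) / 14.35 = 4.61 mg/L.
Travel time t = 2.37e+04 m / 0.19 m/s = 1.247e+05 s = 1.444 d.
C = 4.61·exp(−1.1·1.444) = 4.61·0.2043 = 0.9418 mg/L.

0.942 mg/L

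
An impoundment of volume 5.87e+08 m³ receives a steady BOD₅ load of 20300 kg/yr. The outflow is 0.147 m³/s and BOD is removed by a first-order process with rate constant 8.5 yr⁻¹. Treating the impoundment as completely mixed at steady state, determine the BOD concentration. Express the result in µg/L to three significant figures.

Outflow Q = 0.147 m³/s × 3.156e+07 s/yr = 4.639e+06 m³/yr.
Steady-state CSTR mass balance: W = Q·C + k·V·C, so C = W/(Q + kV).
Q + kV = 4.639e+06 + 8.5·5.87e+08 = 4.994e+09 m³/yr.
C = 20300/4.994e+09 = 4.065e-06 kg/m³ = 0.004065 mg/L = 4.065 µg/L.

4.06 µg/L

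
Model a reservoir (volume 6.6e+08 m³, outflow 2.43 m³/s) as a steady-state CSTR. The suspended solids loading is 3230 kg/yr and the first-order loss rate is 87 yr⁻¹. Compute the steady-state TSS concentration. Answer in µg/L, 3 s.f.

Outflow Q = 2.43 m³/s × 3.156e+07 s/yr = 7.668e+07 m³/yr.
Steady-state CSTR mass balance: W = Q·C + k·V·C, so C = W/(Q + kV).
Q + kV = 7.668e+07 + 87·6.6e+08 = 5.75e+10 m³/yr.
C = 3230/5.75e+10 = 5.618e-08 kg/m³ = 5.618e-05 mg/L = 0.05618 µg/L.

0.0562 µg/L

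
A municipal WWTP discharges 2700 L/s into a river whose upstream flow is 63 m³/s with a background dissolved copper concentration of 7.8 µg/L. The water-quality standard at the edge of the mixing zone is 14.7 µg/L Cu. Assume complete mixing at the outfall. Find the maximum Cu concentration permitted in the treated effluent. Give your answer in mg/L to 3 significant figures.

0.176 mg/L

2700 L/s = 2.7 m³/s.
7.8 µg/L = 0.0078 mg/L.
14.7 µg/L = 0.0147 mg/L.
Mass balance: 0.0147·65.7 = 2.7·Cₑ + 63·0.0078.
Cₑ = (0.9658 − 0.4914) / 2.7 = 0.1757 mg/L.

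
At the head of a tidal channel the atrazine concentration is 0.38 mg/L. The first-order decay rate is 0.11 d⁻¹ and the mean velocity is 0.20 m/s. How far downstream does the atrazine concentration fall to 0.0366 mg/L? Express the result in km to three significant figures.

368 km

From C = C₀·e^(−kt), t = ln(C₀/C)/k = ln(0.38/0.0366)/0.11 = 2.34/0.11 = 21.27 d.
Distance = v·t = 0.20 m/s × 1.838e+06 s = 3.676e+05 m = 367.6 km.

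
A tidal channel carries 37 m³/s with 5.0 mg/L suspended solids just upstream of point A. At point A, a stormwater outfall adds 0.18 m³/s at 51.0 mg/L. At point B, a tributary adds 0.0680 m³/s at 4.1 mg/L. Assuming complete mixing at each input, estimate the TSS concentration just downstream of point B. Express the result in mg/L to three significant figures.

After input A: C = (37·5 + 0.18·51) / 37.18 = 5.223 mg/L.
After input B: C = (37.18·5.223 + 0.068·4.1) / 37.25 = 5.221 mg/L.

5.22 mg/L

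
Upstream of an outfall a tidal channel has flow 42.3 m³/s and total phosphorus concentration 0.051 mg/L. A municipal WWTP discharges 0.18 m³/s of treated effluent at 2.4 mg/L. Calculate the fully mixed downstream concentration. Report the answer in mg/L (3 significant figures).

0.0610 mg/L

Conservation of mass across the mixing zone: C = (0.18·2.4 + 42.3·0.051) / (0.18 + 42.3) = 2.589/42.48 = 0.06095 mg/L.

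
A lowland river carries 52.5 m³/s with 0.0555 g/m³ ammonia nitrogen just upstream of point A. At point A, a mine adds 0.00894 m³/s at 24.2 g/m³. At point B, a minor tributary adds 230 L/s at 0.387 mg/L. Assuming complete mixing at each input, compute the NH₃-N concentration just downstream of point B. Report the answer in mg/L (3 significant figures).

After input A: C = (52.5·0.0555 + 0.00894·24.2) / 52.51 = 0.05961 mg/L.
230 L/s = 0.23 m³/s.
After input B: C = (52.51·0.05961 + 0.23·0.387) / 52.74 = 0.06104 mg/L.

0.0610 mg/L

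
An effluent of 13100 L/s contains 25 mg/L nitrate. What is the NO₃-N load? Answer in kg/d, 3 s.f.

28300 kg/d

13100 L/s = 13.1 m³/s.
Mass flux = Q·C = 13.1 m³/s × 25 g/m³ = 327.5 g/s.
= 327.5 g/s × 86.4 = 2.83e+04 kg/d.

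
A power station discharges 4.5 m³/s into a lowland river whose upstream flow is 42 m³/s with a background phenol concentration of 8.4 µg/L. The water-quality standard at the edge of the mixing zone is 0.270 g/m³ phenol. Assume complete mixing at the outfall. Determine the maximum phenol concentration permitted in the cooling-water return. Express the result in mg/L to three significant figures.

2.71 mg/L

8.4 µg/L = 0.0084 mg/L.
Mass balance: 0.27·46.5 = 4.5·Cₑ + 42·0.0084.
Cₑ = (12.56 − 0.3528) / 4.5 = 2.712 mg/L.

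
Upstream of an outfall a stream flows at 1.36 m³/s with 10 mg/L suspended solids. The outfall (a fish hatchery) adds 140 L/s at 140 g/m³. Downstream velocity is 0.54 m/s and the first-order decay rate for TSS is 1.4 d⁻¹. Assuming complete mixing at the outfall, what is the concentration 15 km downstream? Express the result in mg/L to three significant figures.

14.1 mg/L

140 L/s = 0.14 m³/s.
After complete mixing, C₀ = (0.14·140 + 1.36·10) / 1.5 = 22.13 mg/L.
Travel time t = 1.5e+04 m / 0.54 m/s = 2.778e+04 s = 0.3215 d.
C = 22.13·exp(−1.4·0.3215) = 22.13·0.6376 = 14.11 mg/L.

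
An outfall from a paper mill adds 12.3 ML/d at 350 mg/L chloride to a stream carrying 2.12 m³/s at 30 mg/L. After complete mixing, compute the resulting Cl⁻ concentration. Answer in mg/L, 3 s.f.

12.3 ML/d = 0.1424 m³/s.
Flow-weighted mixing gives C = (0.1424·350 + 2.12·30) / (0.1424 + 2.12) = 113.4/2.262 = 50.14 mg/L.

50.1 mg/L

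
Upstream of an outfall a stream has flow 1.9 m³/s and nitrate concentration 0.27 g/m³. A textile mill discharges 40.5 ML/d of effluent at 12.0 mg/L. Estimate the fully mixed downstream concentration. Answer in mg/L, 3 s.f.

40.5 ML/d = 0.4688 m³/s.
By mass balance at complete mixing, C = (0.4688·12 + 1.9·0.27) / (0.4688 + 1.9) = 6.138/2.369 = 2.591 mg/L.

2.59 mg/L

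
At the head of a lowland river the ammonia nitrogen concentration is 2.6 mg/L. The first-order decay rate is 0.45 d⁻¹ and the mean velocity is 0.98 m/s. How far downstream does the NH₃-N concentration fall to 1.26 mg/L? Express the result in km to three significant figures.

From C = C₀·e^(−kt), t = ln(C₀/C)/k = ln(2.6/1.26)/0.45 = 0.7244/0.45 = 1.61 d.
Distance = v·t = 0.98 m/s × 1.391e+05 s = 1.363e+05 m = 136.3 km.

136 km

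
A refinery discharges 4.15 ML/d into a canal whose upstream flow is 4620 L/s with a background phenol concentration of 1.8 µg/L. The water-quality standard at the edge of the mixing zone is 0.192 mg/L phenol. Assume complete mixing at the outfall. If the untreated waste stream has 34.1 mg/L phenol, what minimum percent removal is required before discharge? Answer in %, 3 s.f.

4.15 ML/d = 0.04803 m³/s.
4620 L/s = 4.62 m³/s.
1.8 µg/L = 0.0018 mg/L.
Mass balance: 0.192·4.668 = 0.04803·Cₑ + 4.62·0.0018.
Cₑ = (0.8963 − 0.008316) / 0.04803 = 18.49 mg/L.
Required removal = 1 − 18.49/34.1 = 45.79 %.

45.8 %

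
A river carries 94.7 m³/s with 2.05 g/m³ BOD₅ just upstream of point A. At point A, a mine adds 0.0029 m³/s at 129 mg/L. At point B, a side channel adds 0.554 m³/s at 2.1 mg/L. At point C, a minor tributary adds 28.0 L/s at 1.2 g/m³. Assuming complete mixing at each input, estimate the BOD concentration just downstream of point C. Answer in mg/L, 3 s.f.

After input A: C = (94.7·2.05 + 0.0029·129) / 94.7 = 2.054 mg/L.
After input B: C = (94.7·2.054 + 0.554·2.1) / 95.26 = 2.054 mg/L.
28.0 L/s = 0.028 m³/s.
After input C: C = (95.26·2.054 + 0.028·1.2) / 95.28 = 2.054 mg/L.

2.05 mg/L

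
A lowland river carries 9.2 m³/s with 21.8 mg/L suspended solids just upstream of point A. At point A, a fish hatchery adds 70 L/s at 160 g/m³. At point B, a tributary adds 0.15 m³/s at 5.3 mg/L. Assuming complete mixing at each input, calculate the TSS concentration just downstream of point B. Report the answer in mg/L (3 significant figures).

22.6 mg/L

70 L/s = 0.07 m³/s.
After input A: C = (9.2·21.8 + 0.07·160) / 9.27 = 22.84 mg/L.
After input B: C = (9.27·22.84 + 0.15·5.3) / 9.42 = 22.56 mg/L.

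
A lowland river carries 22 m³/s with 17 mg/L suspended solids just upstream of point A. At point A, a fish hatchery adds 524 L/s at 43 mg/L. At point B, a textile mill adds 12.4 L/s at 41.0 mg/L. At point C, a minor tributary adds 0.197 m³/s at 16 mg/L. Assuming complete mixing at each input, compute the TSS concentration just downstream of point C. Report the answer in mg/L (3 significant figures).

17.6 mg/L

524 L/s = 0.524 m³/s.
After input A: C = (22·17 + 0.524·43) / 22.52 = 17.6 mg/L.
12.4 L/s = 0.0124 m³/s.
After input B: C = (22.52·17.6 + 0.0124·41) / 22.54 = 17.62 mg/L.
After input C: C = (22.54·17.62 + 0.197·16) / 22.73 = 17.6 mg/L.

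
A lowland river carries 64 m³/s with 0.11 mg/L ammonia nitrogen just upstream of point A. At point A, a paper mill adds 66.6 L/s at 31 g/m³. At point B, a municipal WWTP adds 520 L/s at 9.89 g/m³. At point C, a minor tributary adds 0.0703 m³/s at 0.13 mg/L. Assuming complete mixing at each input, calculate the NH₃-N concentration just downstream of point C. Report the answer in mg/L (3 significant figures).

0.220 mg/L

66.6 L/s = 0.0666 m³/s.
After input A: C = (64·0.11 + 0.0666·31) / 64.07 = 0.1421 mg/L.
520 L/s = 0.52 m³/s.
After input B: C = (64.07·0.1421 + 0.52·9.89) / 64.59 = 0.2206 mg/L.
After input C: C = (64.59·0.2206 + 0.0703·0.13) / 64.66 = 0.2205 mg/L.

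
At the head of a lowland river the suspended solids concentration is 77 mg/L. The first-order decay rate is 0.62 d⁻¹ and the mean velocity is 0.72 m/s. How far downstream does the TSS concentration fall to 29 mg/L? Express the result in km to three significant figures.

From C = C₀·e^(−kt), t = ln(C₀/C)/k = ln(77/29)/0.62 = 0.9765/0.62 = 1.575 d.
Distance = v·t = 0.72 m/s × 1.361e+05 s = 9.798e+04 m = 97.98 km.

98.0 km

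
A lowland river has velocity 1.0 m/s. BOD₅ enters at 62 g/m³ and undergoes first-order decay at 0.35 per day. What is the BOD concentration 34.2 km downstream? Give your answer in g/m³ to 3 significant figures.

Travel time t = 34.2 km / 1.0 m/s = 3.42e+04/1.0 = 3.42e+04 s = 0.3958 d.
First-order decay: C = 62·exp(−0.35·0.3958) = 62·0.8706 = 53.98 g/m³.

54.0 g/m³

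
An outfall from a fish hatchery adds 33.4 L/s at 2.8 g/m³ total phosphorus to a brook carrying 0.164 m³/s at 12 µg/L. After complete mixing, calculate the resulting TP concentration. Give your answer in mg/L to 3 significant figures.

0.484 mg/L

33.4 L/s = 0.0334 m³/s.
12 µg/L = 0.012 mg/L.
Flow-weighted mixing gives C = (0.0334·2.8 + 0.164·0.012) / (0.0334 + 0.164) = 0.09549/0.1974 = 0.4837 mg/L.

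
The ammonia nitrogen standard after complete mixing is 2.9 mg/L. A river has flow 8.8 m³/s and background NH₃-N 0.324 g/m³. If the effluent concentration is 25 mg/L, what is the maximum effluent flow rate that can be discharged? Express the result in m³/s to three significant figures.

Mass balance at complete mixing: C_std·(Q_w + Q_r) = Q_w·C_e + Q_r·C_b.
Rearranging, Q_w = Q_r·(C_std − C_b)/(C_e − C_std) = 8.8·(2.9 − 0.324) / (25 − 2.9) = 1.026 m³/s.

1.03 m³/s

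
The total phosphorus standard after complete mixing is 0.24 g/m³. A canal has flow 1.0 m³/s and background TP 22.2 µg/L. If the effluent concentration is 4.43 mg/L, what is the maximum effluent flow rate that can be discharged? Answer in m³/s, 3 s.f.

22.2 µg/L = 0.0222 mg/L.
Mass balance at complete mixing: C_std·(Q_w + Q_r) = Q_w·C_e + Q_r·C_b.
Rearranging, Q_w = Q_r·(C_std − C_b)/(C_e − C_std) = 1.0·(0.24 − 0.0222) / (4.43 − 0.24) = 0.05198 m³/s.

0.0520 m³/s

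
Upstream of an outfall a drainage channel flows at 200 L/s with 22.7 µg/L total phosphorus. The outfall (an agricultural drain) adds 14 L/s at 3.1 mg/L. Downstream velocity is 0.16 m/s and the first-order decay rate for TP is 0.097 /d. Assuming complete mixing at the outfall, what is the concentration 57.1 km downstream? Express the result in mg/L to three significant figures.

0.150 mg/L

14 L/s = 0.014 m³/s.
200 L/s = 0.2 m³/s.
22.7 µg/L = 0.0227 mg/L.
After complete mixing, C₀ = (0.014·3.1 + 0.2·0.0227) / 0.214 = 0.224 mg/L.
Travel time t = 5.71e+04 m / 0.16 m/s = 3.569e+05 s = 4.13 d.
C = 0.224·exp(−0.097·4.13) = 0.224·0.6699 = 0.1501 mg/L.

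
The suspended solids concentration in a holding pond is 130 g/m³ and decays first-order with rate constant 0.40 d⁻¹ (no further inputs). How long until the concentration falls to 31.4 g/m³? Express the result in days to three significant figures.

3.55 d

t = ln(C₀/C)/k = ln(130/31.4)/0.40 = 1.421/0.40 = 3.552 d.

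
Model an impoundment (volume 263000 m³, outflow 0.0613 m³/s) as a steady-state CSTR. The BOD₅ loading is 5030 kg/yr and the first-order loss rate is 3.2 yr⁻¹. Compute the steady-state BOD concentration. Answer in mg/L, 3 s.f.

Outflow Q = 0.0613 m³/s × 3.156e+07 s/yr = 1.934e+06 m³/yr.
Steady-state CSTR mass balance: W = Q·C + k·V·C, so C = W/(Q + kV).
Q + kV = 1.934e+06 + 3.2·263000 = 2.776e+06 m³/yr.
C = 5030/2.776e+06 = 0.001812 kg/m³ = 1.812 mg/L.

1.81 mg/L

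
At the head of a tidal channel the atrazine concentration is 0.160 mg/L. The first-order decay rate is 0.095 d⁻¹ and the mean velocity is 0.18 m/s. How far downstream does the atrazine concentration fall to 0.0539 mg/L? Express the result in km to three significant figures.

From C = C₀·e^(−kt), t = ln(C₀/C)/k = ln(0.160/0.0539)/0.095 = 1.088/0.095 = 11.45 d.
Distance = v·t = 0.18 m/s × 9.895e+05 s = 1.781e+05 m = 178.1 km.

178 km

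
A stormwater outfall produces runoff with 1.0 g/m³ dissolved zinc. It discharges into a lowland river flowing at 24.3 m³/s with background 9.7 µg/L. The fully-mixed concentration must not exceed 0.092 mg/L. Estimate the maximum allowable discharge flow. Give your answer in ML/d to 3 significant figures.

9.7 µg/L = 0.0097 mg/L.
Mass balance at complete mixing: C_std·(Q_w + Q_r) = Q_w·C_e + Q_r·C_b.
Rearranging, Q_w = Q_r·(C_std − C_b)/(C_e − C_std) = 24.3·(0.092 − 0.0097) / (1 − 0.092) = 2.203 m³/s.
= 190.3 ML/d.

190 ML/d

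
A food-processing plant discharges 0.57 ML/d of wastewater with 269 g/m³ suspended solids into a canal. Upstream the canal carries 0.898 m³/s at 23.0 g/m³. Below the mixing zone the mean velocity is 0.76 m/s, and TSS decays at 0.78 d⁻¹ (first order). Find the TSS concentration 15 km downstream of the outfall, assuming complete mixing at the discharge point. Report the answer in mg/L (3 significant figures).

0.57 ML/d = 0.006597 m³/s.
After complete mixing, C₀ = (0.006597·269 + 0.898·23) / 0.9046 = 24.79 mg/L.
Travel time t = 1.5e+04 m / 0.76 m/s = 1.974e+04 s = 0.2284 d.
C = 24.79·exp(−0.78·0.2284) = 24.79·0.8368 = 20.75 mg/L.

20.7 mg/L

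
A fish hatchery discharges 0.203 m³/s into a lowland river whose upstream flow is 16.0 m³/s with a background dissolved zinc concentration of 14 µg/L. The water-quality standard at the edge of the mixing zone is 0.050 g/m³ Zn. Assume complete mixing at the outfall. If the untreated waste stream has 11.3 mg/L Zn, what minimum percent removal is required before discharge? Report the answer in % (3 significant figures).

74.4 %

14 µg/L = 0.014 mg/L.
Mass balance: 0.05·16.2 = 0.203·Cₑ + 16·0.014.
Cₑ = (0.8102 − 0.224) / 0.203 = 2.887 mg/L.
Required removal = 1 − 2.887/11.3 = 74.45 %.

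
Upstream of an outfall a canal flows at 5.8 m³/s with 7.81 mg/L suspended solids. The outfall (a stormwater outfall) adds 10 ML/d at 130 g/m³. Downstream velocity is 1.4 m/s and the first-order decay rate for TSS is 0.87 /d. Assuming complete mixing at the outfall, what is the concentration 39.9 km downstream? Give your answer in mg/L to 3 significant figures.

7.66 mg/L

10 ML/d = 0.1157 m³/s.
After complete mixing, C₀ = (0.1157·130 + 5.8·7.81) / 5.916 = 10.2 mg/L.
Travel time t = 3.99e+04 m / 1.4 m/s = 2.85e+04 s = 0.3299 d.
C = 10.2·exp(−0.87·0.3299) = 10.2·0.7505 = 7.656 mg/L.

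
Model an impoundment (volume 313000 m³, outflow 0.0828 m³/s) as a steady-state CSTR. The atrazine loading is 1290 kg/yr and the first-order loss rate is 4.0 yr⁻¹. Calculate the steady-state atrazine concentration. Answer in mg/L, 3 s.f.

Outflow Q = 0.0828 m³/s × 3.156e+07 s/yr = 2.613e+06 m³/yr.
Steady-state CSTR mass balance: W = Q·C + k·V·C, so C = W/(Q + kV).
Q + kV = 2.613e+06 + 4.0·313000 = 3.865e+06 m³/yr.
C = 1290/3.865e+06 = 0.0003338 kg/m³ = 0.3338 mg/L.

0.334 mg/L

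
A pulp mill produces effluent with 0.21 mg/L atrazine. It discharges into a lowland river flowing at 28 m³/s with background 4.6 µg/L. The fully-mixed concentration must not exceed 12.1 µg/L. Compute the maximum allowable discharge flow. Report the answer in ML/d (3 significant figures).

91.7 ML/d

4.6 µg/L = 0.0046 mg/L.
12.1 µg/L = 0.0121 mg/L.
Mass balance at complete mixing: C_std·(Q_w + Q_r) = Q_w·C_e + Q_r·C_b.
Rearranging, Q_w = Q_r·(C_std − C_b)/(C_e − C_std) = 28·(0.0121 − 0.0046) / (0.21 − 0.0121) = 1.061 m³/s.
= 91.68 ML/d.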